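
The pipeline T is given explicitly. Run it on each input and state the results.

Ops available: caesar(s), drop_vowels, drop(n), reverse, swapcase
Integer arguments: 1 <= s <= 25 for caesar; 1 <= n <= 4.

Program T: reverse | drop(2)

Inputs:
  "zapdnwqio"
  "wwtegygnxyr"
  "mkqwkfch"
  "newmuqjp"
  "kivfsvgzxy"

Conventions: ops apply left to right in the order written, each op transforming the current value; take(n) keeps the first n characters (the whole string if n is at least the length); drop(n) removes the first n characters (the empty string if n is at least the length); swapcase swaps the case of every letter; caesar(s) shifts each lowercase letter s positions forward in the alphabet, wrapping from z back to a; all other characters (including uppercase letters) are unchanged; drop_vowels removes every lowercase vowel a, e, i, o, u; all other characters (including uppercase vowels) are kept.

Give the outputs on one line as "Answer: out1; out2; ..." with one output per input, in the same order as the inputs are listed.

Execution, op by op:
  "zapdnwqio" -> "oiqwndpaz" -> "qwndpaz"
  "wwtegygnxyr" -> "ryxngygetww" -> "xngygetww"
  "mkqwkfch" -> "hcfkwqkm" -> "fkwqkm"
  "newmuqjp" -> "pjqumwen" -> "qumwen"
  "kivfsvgzxy" -> "yxzgvsfvik" -> "zgvsfvik"

"qwndpaz"; "xngygetww"; "fkwqkm"; "qumwen"; "zgvsfvik"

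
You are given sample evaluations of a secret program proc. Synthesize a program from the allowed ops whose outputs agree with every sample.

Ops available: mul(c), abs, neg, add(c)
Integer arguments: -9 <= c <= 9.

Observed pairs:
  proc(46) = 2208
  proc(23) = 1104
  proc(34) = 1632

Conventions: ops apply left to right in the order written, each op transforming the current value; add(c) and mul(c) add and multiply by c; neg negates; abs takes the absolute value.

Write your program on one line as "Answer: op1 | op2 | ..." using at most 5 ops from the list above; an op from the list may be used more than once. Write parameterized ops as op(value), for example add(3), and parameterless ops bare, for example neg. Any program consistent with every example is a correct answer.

neg | mul(-6) | neg | mul(-8)

Check, running the answer program on each example:
  46 -> -46 -> 276 -> -276 -> 2208
  23 -> -23 -> 138 -> -138 -> 1104
  34 -> -34 -> 204 -> -204 -> 1632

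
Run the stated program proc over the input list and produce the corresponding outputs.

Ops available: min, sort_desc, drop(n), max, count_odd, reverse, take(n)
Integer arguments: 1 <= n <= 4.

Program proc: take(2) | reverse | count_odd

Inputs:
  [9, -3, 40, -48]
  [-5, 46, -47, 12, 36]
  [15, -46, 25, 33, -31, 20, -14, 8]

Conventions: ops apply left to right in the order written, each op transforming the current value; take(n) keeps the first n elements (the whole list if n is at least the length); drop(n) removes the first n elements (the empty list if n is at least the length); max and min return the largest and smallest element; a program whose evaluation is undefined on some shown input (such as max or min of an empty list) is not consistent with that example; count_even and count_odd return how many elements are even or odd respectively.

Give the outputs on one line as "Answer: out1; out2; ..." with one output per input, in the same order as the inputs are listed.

Execution, op by op:
  [9, -3, 40, -48] -> [9, -3] -> [-3, 9] -> 2
  [-5, 46, -47, 12, 36] -> [-5, 46] -> [46, -5] -> 1
  [15, -46, 25, 33, -31, 20, -14, 8] -> [15, -46] -> [-46, 15] -> 1

2; 1; 1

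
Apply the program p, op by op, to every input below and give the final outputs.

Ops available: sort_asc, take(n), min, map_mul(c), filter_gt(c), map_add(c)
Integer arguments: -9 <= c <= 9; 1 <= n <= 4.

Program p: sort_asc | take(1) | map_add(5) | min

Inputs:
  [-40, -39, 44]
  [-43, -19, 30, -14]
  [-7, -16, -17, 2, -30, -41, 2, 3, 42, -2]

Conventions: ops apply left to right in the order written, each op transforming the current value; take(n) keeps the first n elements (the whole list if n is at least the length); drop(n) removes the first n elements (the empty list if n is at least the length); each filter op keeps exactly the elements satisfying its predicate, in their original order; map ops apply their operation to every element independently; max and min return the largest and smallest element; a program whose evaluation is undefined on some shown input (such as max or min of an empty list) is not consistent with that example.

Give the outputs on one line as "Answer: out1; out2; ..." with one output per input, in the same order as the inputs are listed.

Execution, op by op:
  [-40, -39, 44] -> [-40, -39, 44] -> [-40] -> [-35] -> -35
  [-43, -19, 30, -14] -> [-43, -19, -14, 30] -> [-43] -> [-38] -> -38
  [-7, -16, -17, 2, -30, -41, 2, 3, 42, -2] -> [-41, -30, -17, -16, -7, -2, 2, 2, 3, 42] -> [-41] -> [-36] -> -36

-35; -38; -36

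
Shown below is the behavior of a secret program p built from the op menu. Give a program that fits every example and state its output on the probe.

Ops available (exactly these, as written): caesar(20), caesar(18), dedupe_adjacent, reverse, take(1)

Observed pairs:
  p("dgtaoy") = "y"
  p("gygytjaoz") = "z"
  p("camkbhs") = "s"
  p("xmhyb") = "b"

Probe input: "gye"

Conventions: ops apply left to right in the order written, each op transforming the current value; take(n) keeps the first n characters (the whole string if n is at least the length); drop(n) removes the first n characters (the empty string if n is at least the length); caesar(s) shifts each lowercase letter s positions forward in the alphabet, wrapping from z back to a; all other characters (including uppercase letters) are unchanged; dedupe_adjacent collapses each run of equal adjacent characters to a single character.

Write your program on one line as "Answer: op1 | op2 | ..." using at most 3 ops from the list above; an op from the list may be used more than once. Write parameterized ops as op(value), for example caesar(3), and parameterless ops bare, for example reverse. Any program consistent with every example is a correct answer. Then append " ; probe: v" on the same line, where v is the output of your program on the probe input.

reverse | take(1) ; probe: "e"

Check, running the answer program on each example:
  "dgtaoy" -> "yoatgd" -> "y"
  "gygytjaoz" -> "zoajtygyg" -> "z"
  "camkbhs" -> "shbkmac" -> "s"
  "xmhyb" -> "byhmx" -> "b"
  probe: "gye" -> "eyg" -> "e"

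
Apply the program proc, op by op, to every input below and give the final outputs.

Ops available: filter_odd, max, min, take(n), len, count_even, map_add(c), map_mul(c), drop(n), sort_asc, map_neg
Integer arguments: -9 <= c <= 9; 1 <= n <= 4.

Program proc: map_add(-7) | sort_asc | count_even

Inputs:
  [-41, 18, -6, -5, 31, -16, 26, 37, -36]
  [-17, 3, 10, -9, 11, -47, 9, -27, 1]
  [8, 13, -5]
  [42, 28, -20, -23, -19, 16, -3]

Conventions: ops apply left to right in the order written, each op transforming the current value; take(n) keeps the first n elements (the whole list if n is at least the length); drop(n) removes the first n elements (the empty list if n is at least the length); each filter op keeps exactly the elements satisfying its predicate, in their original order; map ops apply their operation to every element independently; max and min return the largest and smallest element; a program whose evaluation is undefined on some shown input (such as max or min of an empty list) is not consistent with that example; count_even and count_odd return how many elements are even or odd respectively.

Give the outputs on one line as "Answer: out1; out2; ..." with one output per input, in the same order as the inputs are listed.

Execution, op by op:
  [-41, 18, -6, -5, 31, -16, 26, 37, -36] -> [-48, 11, -13, -12, 24, -23, 19, 30, -43] -> [-48, -43, -23, -13, -12, 11, 19, 24, 30] -> 4
  [-17, 3, 10, -9, 11, -47, 9, -27, 1] -> [-24, -4, 3, -16, 4, -54, 2, -34, -6] -> [-54, -34, -24, -16, -6, -4, 2, 3, 4] -> 8
  [8, 13, -5] -> [1, 6, -12] -> [-12, 1, 6] -> 2
  [42, 28, -20, -23, -19, 16, -3] -> [35, 21, -27, -30, -26, 9, -10] -> [-30, -27, -26, -10, 9, 21, 35] -> 3

4; 8; 2; 3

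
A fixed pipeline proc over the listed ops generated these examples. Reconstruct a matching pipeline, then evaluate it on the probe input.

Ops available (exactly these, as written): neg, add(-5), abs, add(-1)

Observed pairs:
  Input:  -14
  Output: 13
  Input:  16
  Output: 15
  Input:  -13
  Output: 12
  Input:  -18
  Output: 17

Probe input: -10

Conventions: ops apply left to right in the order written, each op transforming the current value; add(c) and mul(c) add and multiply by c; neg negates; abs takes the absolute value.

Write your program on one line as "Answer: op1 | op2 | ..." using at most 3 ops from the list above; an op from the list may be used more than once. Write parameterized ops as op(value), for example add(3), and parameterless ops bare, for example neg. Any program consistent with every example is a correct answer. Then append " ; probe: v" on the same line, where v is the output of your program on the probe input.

abs | add(-1) ; probe: 9

Check, running the answer program on each example:
  -14 -> 14 -> 13
  16 -> 16 -> 15
  -13 -> 13 -> 12
  -18 -> 18 -> 17
  probe: -10 -> 10 -> 9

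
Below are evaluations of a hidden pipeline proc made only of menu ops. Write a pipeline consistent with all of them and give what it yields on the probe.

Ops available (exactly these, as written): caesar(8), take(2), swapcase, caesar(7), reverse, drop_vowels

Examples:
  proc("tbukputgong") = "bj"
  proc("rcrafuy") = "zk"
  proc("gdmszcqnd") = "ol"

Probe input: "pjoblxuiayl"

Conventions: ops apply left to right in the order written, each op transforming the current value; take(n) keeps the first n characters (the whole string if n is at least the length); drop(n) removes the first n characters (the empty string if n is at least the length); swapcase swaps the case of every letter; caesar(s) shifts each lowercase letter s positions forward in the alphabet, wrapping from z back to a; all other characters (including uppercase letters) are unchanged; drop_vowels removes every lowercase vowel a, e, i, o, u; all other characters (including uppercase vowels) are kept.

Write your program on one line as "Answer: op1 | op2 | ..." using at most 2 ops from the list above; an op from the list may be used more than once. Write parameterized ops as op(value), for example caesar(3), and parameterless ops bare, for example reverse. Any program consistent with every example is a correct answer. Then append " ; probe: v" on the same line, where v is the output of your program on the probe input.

caesar(8) | take(2) ; probe: "xr"

Check, running the answer program on each example:
  "tbukputgong" -> "bjcsxcbowvo" -> "bj"
  "rcrafuy" -> "zkzincg" -> "zk"
  "gdmszcqnd" -> "oluahkyvl" -> "ol"
  probe: "pjoblxuiayl" -> "xrwjtfcqigt" -> "xr"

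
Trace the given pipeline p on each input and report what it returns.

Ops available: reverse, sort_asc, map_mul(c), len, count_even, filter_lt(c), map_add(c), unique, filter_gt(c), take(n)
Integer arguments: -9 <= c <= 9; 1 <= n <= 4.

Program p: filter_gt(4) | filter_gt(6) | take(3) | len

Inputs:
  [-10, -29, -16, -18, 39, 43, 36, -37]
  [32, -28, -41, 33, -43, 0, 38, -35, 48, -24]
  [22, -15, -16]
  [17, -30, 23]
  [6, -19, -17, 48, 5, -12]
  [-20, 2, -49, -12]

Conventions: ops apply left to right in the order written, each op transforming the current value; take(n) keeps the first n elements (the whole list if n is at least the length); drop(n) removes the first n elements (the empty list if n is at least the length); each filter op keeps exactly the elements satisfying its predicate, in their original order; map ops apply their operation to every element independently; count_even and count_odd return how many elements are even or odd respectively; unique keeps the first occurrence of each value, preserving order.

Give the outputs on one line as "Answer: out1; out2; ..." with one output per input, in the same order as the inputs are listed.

Execution, op by op:
  [-10, -29, -16, -18, 39, 43, 36, -37] -> [39, 43, 36] -> [39, 43, 36] -> [39, 43, 36] -> 3
  [32, -28, -41, 33, -43, 0, 38, -35, 48, -24] -> [32, 33, 38, 48] -> [32, 33, 38, 48] -> [32, 33, 38] -> 3
  [22, -15, -16] -> [22] -> [22] -> [22] -> 1
  [17, -30, 23] -> [17, 23] -> [17, 23] -> [17, 23] -> 2
  [6, -19, -17, 48, 5, -12] -> [6, 48, 5] -> [48] -> [48] -> 1
  [-20, 2, -49, -12] -> [] -> [] -> [] -> 0

3; 3; 1; 2; 1; 0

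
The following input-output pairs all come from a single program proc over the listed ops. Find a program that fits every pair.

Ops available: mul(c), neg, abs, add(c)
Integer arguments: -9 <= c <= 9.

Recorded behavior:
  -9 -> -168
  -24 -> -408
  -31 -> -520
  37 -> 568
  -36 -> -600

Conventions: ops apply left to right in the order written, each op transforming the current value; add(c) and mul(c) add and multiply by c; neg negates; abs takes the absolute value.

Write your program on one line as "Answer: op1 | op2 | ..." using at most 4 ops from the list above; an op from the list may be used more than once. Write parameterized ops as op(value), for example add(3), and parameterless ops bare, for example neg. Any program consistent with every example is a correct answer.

mul(-4) | add(6) | neg | mul(4)

Check, running the answer program on each example:
  -9 -> 36 -> 42 -> -42 -> -168
  -24 -> 96 -> 102 -> -102 -> -408
  -31 -> 124 -> 130 -> -130 -> -520
  37 -> -148 -> -142 -> 142 -> 568
  -36 -> 144 -> 150 -> -150 -> -600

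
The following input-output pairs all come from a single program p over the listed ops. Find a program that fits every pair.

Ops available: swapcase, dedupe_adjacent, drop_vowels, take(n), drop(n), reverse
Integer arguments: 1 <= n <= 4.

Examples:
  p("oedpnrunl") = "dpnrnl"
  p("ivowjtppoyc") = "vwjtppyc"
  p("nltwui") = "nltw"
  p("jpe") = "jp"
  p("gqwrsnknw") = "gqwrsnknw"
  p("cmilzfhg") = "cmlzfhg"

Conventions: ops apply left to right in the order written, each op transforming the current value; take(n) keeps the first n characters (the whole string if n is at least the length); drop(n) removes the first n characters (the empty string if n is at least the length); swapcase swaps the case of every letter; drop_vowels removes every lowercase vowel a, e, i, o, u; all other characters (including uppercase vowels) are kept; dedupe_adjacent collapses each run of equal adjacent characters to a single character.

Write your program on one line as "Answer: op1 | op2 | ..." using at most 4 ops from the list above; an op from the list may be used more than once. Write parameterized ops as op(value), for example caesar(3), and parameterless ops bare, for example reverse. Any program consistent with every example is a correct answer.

reverse | drop_vowels | reverse

Check, running the answer program on each example:
  "oedpnrunl" -> "lnurnpdeo" -> "lnrnpd" -> "dpnrnl"
  "ivowjtppoyc" -> "cyopptjwovi" -> "cypptjwv" -> "vwjtppyc"
  "nltwui" -> "iuwtln" -> "wtln" -> "nltw"
  "jpe" -> "epj" -> "pj" -> "jp"
  "gqwrsnknw" -> "wnknsrwqg" -> "wnknsrwqg" -> "gqwrsnknw"
  "cmilzfhg" -> "ghfzlimc" -> "ghfzlmc" -> "cmlzfhg"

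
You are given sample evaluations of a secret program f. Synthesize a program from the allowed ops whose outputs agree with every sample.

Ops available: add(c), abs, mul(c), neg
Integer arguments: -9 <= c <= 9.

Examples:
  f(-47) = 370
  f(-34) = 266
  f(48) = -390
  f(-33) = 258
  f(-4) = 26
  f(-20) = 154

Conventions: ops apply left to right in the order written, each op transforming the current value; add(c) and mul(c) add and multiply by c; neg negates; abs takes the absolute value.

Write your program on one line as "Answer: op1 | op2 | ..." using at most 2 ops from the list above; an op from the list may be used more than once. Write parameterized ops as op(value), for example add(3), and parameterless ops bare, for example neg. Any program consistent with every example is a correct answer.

mul(-8) | add(-6)

Check, running the answer program on each example:
  -47 -> 376 -> 370
  -34 -> 272 -> 266
  48 -> -384 -> -390
  -33 -> 264 -> 258
  -4 -> 32 -> 26
  -20 -> 160 -> 154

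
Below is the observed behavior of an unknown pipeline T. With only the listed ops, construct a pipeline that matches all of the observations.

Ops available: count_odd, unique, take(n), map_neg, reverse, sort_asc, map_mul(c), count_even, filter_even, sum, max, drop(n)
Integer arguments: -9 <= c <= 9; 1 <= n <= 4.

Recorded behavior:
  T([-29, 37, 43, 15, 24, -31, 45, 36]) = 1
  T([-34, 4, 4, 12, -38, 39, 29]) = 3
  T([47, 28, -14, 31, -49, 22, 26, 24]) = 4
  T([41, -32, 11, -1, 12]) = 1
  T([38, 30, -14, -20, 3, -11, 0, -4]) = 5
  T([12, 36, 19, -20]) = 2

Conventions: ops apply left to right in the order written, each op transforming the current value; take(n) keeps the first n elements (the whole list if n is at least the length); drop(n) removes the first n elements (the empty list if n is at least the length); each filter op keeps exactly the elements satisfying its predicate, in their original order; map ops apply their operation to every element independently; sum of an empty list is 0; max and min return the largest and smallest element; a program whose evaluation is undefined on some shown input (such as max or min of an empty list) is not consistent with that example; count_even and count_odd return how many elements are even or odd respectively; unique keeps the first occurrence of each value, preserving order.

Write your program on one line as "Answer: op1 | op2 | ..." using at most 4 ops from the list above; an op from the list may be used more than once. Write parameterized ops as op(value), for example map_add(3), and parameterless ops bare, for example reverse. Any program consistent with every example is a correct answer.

unique | filter_even | drop(1) | count_even

Check, running the answer program on each example:
  [-29, 37, 43, 15, 24, -31, 45, 36] -> [-29, 37, 43, 15, 24, -31, 45, 36] -> [24, 36] -> [36] -> 1
  [-34, 4, 4, 12, -38, 39, 29] -> [-34, 4, 12, -38, 39, 29] -> [-34, 4, 12, -38] -> [4, 12, -38] -> 3
  [47, 28, -14, 31, -49, 22, 26, 24] -> [47, 28, -14, 31, -49, 22, 26, 24] -> [28, -14, 22, 26, 24] -> [-14, 22, 26, 24] -> 4
  [41, -32, 11, -1, 12] -> [41, -32, 11, -1, 12] -> [-32, 12] -> [12] -> 1
  [38, 30, -14, -20, 3, -11, 0, -4] -> [38, 30, -14, -20, 3, -11, 0, -4] -> [38, 30, -14, -20, 0, -4] -> [30, -14, -20, 0, -4] -> 5
  [12, 36, 19, -20] -> [12, 36, 19, -20] -> [12, 36, -20] -> [36, -20] -> 2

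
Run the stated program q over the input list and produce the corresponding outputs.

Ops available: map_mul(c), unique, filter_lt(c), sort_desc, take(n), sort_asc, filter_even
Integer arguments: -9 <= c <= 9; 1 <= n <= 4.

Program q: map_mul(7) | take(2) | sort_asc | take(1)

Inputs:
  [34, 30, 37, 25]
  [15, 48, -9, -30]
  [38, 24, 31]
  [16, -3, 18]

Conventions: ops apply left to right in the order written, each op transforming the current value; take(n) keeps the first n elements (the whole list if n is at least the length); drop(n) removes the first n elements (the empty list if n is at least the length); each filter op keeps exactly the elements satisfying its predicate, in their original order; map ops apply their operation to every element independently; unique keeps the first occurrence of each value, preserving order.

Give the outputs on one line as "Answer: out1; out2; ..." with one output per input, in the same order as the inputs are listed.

Execution, op by op:
  [34, 30, 37, 25] -> [238, 210, 259, 175] -> [238, 210] -> [210, 238] -> [210]
  [15, 48, -9, -30] -> [105, 336, -63, -210] -> [105, 336] -> [105, 336] -> [105]
  [38, 24, 31] -> [266, 168, 217] -> [266, 168] -> [168, 266] -> [168]
  [16, -3, 18] -> [112, -21, 126] -> [112, -21] -> [-21, 112] -> [-21]

[210]; [105]; [168]; [-21]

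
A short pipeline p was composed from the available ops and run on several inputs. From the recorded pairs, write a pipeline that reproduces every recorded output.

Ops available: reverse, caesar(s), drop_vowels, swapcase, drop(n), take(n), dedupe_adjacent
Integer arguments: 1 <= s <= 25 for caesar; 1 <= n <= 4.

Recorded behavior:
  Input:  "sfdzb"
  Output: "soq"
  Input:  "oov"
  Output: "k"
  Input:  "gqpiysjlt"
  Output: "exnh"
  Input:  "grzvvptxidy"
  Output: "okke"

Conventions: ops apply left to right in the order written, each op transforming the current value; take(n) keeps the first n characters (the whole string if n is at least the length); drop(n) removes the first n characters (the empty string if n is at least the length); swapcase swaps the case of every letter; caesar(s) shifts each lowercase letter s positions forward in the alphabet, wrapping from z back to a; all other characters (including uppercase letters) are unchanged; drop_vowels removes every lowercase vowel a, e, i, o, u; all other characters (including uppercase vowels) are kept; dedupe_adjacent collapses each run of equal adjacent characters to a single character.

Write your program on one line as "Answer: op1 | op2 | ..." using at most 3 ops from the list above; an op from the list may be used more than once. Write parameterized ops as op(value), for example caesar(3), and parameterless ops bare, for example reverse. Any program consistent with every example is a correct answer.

drop(2) | caesar(15) | take(4)

Check, running the answer program on each example:
  "sfdzb" -> "dzb" -> "soq" -> "soq"
  "oov" -> "v" -> "k" -> "k"
  "gqpiysjlt" -> "piysjlt" -> "exnhyai" -> "exnh"
  "grzvvptxidy" -> "zvvptxidy" -> "okkeimxsn" -> "okke"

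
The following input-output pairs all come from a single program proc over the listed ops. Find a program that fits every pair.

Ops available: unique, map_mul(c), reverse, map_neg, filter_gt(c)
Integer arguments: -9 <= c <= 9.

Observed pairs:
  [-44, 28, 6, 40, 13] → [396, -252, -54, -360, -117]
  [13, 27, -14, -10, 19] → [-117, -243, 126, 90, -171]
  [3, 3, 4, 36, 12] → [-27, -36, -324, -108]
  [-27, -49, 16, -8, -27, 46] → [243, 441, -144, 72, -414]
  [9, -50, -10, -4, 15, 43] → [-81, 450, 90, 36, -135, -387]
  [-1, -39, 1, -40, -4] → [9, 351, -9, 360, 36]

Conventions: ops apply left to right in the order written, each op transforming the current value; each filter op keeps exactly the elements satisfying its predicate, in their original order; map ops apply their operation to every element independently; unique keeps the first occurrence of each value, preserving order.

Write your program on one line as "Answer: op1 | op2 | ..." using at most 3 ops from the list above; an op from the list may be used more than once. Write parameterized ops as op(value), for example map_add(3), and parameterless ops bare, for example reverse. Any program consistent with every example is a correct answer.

map_mul(-9) | unique

Check, running the answer program on each example:
  [-44, 28, 6, 40, 13] -> [396, -252, -54, -360, -117] -> [396, -252, -54, -360, -117]
  [13, 27, -14, -10, 19] -> [-117, -243, 126, 90, -171] -> [-117, -243, 126, 90, -171]
  [3, 3, 4, 36, 12] -> [-27, -27, -36, -324, -108] -> [-27, -36, -324, -108]
  [-27, -49, 16, -8, -27, 46] -> [243, 441, -144, 72, 243, -414] -> [243, 441, -144, 72, -414]
  [9, -50, -10, -4, 15, 43] -> [-81, 450, 90, 36, -135, -387] -> [-81, 450, 90, 36, -135, -387]
  [-1, -39, 1, -40, -4] -> [9, 351, -9, 360, 36] -> [9, 351, -9, 360, 36]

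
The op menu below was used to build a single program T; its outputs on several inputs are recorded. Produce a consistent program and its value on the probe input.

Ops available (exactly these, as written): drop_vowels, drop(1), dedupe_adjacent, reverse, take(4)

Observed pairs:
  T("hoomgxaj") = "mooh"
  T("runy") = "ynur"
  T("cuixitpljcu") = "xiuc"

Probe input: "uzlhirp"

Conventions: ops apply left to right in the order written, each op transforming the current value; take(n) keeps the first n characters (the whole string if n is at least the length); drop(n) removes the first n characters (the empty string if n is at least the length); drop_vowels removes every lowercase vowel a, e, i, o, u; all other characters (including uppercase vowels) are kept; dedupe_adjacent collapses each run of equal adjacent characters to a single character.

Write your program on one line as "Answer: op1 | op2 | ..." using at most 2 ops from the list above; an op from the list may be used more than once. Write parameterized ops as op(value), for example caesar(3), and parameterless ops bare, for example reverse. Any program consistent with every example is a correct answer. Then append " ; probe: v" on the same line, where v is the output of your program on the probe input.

take(4) | reverse ; probe: "hlzu"

Check, running the answer program on each example:
  "hoomgxaj" -> "hoom" -> "mooh"
  "runy" -> "runy" -> "ynur"
  "cuixitpljcu" -> "cuix" -> "xiuc"
  probe: "uzlhirp" -> "uzlh" -> "hlzu"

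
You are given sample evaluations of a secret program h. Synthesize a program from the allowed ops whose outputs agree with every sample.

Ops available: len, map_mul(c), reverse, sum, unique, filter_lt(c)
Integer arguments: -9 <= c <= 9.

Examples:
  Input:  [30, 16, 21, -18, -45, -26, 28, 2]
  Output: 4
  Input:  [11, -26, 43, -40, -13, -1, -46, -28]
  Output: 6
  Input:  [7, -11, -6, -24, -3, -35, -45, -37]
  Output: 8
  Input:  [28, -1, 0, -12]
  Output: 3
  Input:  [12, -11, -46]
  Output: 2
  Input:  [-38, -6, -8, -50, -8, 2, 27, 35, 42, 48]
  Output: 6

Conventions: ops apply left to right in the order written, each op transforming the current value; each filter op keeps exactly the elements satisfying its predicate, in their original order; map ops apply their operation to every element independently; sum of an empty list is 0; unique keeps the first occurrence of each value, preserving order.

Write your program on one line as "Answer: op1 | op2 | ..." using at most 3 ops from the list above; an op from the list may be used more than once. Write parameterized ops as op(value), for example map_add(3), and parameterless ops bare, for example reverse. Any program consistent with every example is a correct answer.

filter_lt(8) | map_mul(-2) | len

Check, running the answer program on each example:
  [30, 16, 21, -18, -45, -26, 28, 2] -> [-18, -45, -26, 2] -> [36, 90, 52, -4] -> 4
  [11, -26, 43, -40, -13, -1, -46, -28] -> [-26, -40, -13, -1, -46, -28] -> [52, 80, 26, 2, 92, 56] -> 6
  [7, -11, -6, -24, -3, -35, -45, -37] -> [7, -11, -6, -24, -3, -35, -45, -37] -> [-14, 22, 12, 48, 6, 70, 90, 74] -> 8
  [28, -1, 0, -12] -> [-1, 0, -12] -> [2, 0, 24] -> 3
  [12, -11, -46] -> [-11, -46] -> [22, 92] -> 2
  [-38, -6, -8, -50, -8, 2, 27, 35, 42, 48] -> [-38, -6, -8, -50, -8, 2] -> [76, 12, 16, 100, 16, -4] -> 6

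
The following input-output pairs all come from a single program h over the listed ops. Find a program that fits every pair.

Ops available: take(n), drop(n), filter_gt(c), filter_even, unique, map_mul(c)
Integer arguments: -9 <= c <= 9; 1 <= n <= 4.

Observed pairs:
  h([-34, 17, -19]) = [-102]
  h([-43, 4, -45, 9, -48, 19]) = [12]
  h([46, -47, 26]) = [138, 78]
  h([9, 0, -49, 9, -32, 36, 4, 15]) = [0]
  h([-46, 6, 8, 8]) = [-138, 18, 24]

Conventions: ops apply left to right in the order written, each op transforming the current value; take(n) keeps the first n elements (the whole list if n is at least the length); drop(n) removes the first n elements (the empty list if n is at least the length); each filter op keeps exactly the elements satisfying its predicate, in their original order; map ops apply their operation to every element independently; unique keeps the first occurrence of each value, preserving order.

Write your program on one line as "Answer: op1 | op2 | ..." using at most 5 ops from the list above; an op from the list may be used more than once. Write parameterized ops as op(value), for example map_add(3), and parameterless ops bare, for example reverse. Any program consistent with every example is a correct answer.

take(4) | filter_even | unique | map_mul(3)

Check, running the answer program on each example:
  [-34, 17, -19] -> [-34, 17, -19] -> [-34] -> [-34] -> [-102]
  [-43, 4, -45, 9, -48, 19] -> [-43, 4, -45, 9] -> [4] -> [4] -> [12]
  [46, -47, 26] -> [46, -47, 26] -> [46, 26] -> [46, 26] -> [138, 78]
  [9, 0, -49, 9, -32, 36, 4, 15] -> [9, 0, -49, 9] -> [0] -> [0] -> [0]
  [-46, 6, 8, 8] -> [-46, 6, 8, 8] -> [-46, 6, 8, 8] -> [-46, 6, 8] -> [-138, 18, 24]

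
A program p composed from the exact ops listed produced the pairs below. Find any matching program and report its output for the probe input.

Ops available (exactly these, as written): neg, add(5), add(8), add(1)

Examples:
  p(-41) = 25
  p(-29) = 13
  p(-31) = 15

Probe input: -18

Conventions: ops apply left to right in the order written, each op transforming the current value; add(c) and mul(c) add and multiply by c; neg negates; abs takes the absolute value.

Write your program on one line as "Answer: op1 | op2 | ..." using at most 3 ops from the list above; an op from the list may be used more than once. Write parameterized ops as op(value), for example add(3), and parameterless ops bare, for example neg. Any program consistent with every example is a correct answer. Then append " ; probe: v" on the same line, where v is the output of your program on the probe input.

add(8) | add(8) | neg ; probe: 2

Check, running the answer program on each example:
  -41 -> -33 -> -25 -> 25
  -29 -> -21 -> -13 -> 13
  -31 -> -23 -> -15 -> 15
  probe: -18 -> -10 -> -2 -> 2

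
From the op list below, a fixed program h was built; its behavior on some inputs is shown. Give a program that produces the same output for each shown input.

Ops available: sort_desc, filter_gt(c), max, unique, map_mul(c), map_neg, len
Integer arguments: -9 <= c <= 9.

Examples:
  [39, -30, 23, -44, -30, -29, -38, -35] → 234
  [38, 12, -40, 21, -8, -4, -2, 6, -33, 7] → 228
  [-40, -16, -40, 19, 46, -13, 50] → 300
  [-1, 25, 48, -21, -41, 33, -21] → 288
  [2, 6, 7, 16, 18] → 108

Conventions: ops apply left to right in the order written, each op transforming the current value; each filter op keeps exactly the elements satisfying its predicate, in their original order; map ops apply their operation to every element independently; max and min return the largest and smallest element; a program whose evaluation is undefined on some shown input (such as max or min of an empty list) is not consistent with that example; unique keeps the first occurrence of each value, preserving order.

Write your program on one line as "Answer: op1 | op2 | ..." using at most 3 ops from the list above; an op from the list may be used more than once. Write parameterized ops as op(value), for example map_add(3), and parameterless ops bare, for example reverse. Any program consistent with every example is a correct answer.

map_mul(-6) | map_neg | max

Check, running the answer program on each example:
  [39, -30, 23, -44, -30, -29, -38, -35] -> [-234, 180, -138, 264, 180, 174, 228, 210] -> [234, -180, 138, -264, -180, -174, -228, -210] -> 234
  [38, 12, -40, 21, -8, -4, -2, 6, -33, 7] -> [-228, -72, 240, -126, 48, 24, 12, -36, 198, -42] -> [228, 72, -240, 126, -48, -24, -12, 36, -198, 42] -> 228
  [-40, -16, -40, 19, 46, -13, 50] -> [240, 96, 240, -114, -276, 78, -300] -> [-240, -96, -240, 114, 276, -78, 300] -> 300
  [-1, 25, 48, -21, -41, 33, -21] -> [6, -150, -288, 126, 246, -198, 126] -> [-6, 150, 288, -126, -246, 198, -126] -> 288
  [2, 6, 7, 16, 18] -> [-12, -36, -42, -96, -108] -> [12, 36, 42, 96, 108] -> 108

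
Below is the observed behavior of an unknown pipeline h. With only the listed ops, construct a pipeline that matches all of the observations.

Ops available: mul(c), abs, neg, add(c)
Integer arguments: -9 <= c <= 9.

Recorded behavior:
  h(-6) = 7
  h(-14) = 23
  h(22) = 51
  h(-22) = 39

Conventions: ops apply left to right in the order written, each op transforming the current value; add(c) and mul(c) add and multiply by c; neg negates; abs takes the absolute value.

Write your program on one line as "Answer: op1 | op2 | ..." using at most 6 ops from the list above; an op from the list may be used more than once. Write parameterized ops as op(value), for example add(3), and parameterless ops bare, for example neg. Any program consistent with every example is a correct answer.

add(3) | abs | mul(-2) | add(-1) | abs

Check, running the answer program on each example:
  -6 -> -3 -> 3 -> -6 -> -7 -> 7
  -14 -> -11 -> 11 -> -22 -> -23 -> 23
  22 -> 25 -> 25 -> -50 -> -51 -> 51
  -22 -> -19 -> 19 -> -38 -> -39 -> 39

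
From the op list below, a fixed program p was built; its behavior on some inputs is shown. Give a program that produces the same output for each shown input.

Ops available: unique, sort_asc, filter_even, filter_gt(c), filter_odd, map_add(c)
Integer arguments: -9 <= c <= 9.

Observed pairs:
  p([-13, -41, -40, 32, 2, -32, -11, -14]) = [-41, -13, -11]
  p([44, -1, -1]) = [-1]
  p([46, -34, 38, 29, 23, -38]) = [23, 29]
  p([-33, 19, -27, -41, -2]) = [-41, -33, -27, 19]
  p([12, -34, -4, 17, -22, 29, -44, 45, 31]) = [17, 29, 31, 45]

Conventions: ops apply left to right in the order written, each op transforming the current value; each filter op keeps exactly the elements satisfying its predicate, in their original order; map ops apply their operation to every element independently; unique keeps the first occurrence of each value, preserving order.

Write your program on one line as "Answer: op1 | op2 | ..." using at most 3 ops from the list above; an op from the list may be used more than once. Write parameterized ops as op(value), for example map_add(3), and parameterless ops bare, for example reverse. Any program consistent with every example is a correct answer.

sort_asc | filter_odd | unique

Check, running the answer program on each example:
  [-13, -41, -40, 32, 2, -32, -11, -14] -> [-41, -40, -32, -14, -13, -11, 2, 32] -> [-41, -13, -11] -> [-41, -13, -11]
  [44, -1, -1] -> [-1, -1, 44] -> [-1, -1] -> [-1]
  [46, -34, 38, 29, 23, -38] -> [-38, -34, 23, 29, 38, 46] -> [23, 29] -> [23, 29]
  [-33, 19, -27, -41, -2] -> [-41, -33, -27, -2, 19] -> [-41, -33, -27, 19] -> [-41, -33, -27, 19]
  [12, -34, -4, 17, -22, 29, -44, 45, 31] -> [-44, -34, -22, -4, 12, 17, 29, 31, 45] -> [17, 29, 31, 45] -> [17, 29, 31, 45]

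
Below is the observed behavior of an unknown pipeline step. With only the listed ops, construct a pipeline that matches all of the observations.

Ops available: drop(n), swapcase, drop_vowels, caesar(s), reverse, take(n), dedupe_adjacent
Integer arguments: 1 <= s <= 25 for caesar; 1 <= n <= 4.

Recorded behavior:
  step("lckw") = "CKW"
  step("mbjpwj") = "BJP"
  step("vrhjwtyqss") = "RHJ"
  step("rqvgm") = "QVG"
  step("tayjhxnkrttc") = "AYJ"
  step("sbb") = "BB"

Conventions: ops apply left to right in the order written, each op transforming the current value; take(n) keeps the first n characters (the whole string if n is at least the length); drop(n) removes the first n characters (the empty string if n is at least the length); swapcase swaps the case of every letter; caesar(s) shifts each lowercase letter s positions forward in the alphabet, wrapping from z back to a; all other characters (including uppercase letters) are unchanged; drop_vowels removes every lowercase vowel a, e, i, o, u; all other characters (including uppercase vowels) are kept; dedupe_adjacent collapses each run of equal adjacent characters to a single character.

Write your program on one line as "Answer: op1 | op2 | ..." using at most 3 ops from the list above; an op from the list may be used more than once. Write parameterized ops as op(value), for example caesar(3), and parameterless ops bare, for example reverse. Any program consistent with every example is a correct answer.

take(4) | drop(1) | swapcase

Check, running the answer program on each example:
  "lckw" -> "lckw" -> "ckw" -> "CKW"
  "mbjpwj" -> "mbjp" -> "bjp" -> "BJP"
  "vrhjwtyqss" -> "vrhj" -> "rhj" -> "RHJ"
  "rqvgm" -> "rqvg" -> "qvg" -> "QVG"
  "tayjhxnkrttc" -> "tayj" -> "ayj" -> "AYJ"
  "sbb" -> "sbb" -> "bb" -> "BB"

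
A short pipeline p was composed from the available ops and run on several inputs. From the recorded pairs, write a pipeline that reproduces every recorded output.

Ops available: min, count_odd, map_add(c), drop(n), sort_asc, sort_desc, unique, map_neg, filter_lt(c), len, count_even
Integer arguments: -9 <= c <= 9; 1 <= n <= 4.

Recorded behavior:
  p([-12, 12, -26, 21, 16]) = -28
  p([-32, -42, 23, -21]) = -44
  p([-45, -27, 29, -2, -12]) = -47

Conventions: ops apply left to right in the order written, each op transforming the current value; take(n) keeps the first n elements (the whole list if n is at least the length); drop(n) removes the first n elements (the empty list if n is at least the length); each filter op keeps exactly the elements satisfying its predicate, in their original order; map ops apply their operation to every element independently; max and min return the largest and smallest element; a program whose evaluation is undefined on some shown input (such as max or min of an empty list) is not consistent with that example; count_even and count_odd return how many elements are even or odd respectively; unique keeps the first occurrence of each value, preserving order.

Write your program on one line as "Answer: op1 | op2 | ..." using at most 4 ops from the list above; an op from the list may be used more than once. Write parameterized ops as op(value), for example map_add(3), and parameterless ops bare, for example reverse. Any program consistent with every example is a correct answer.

map_add(-2) | sort_asc | min

Check, running the answer program on each example:
  [-12, 12, -26, 21, 16] -> [-14, 10, -28, 19, 14] -> [-28, -14, 10, 14, 19] -> -28
  [-32, -42, 23, -21] -> [-34, -44, 21, -23] -> [-44, -34, -23, 21] -> -44
  [-45, -27, 29, -2, -12] -> [-47, -29, 27, -4, -14] -> [-47, -29, -14, -4, 27] -> -47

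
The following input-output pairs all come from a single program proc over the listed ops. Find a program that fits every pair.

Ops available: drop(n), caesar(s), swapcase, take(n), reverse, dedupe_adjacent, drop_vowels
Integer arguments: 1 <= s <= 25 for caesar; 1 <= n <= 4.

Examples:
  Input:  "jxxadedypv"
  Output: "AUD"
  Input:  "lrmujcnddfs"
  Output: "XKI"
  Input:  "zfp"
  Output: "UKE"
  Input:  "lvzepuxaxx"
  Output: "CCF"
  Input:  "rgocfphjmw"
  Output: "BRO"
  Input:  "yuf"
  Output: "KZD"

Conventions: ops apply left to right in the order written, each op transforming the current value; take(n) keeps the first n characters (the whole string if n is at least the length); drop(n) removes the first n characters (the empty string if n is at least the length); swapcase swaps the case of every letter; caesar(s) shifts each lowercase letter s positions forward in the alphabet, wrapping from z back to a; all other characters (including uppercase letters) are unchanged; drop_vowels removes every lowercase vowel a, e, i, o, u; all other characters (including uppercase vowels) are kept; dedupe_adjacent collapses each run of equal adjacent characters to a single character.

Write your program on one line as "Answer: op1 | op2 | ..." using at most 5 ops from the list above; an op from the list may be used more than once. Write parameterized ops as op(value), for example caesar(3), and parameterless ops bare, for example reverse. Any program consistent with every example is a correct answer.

reverse | caesar(5) | swapcase | take(3)

Check, running the answer program on each example:
  "jxxadedypv" -> "vpydedaxxj" -> "audijifcco" -> "AUDIJIFCCO" -> "AUD"
  "lrmujcnddfs" -> "sfddncjumrl" -> "xkiishozrwq" -> "XKIISHOZRWQ" -> "XKI"
  "zfp" -> "pfz" -> "uke" -> "UKE" -> "UKE"
  "lvzepuxaxx" -> "xxaxupezvl" -> "ccfczujeaq" -> "CCFCZUJEAQ" -> "CCF"
  "rgocfphjmw" -> "wmjhpfcogr" -> "bromukhtlw" -> "BROMUKHTLW" -> "BRO"
  "yuf" -> "fuy" -> "kzd" -> "KZD" -> "KZD"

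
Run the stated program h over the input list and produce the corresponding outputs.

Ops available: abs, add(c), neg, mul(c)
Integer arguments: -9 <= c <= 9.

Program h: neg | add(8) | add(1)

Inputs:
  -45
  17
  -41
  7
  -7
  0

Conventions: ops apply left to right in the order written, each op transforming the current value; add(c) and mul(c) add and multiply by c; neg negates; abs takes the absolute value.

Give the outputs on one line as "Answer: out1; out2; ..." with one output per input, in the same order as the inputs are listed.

54; -8; 50; 2; 16; 9

Execution, op by op:
  -45 -> 45 -> 53 -> 54
  17 -> -17 -> -9 -> -8
  -41 -> 41 -> 49 -> 50
  7 -> -7 -> 1 -> 2
  -7 -> 7 -> 15 -> 16
  0 -> 0 -> 8 -> 9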